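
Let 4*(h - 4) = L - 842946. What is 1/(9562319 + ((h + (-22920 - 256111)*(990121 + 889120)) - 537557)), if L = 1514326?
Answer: -1/524357302860 ≈ -1.9071e-12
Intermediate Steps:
h = 167849 (h = 4 + (1514326 - 842946)/4 = 4 + (1/4)*671380 = 4 + 167845 = 167849)
1/(9562319 + ((h + (-22920 - 256111)*(990121 + 889120)) - 537557)) = 1/(9562319 + ((167849 + (-22920 - 256111)*(990121 + 889120)) - 537557)) = 1/(9562319 + ((167849 - 279031*1879241) - 537557)) = 1/(9562319 + ((167849 - 524366495471) - 537557)) = 1/(9562319 + (-524366327622 - 537557)) = 1/(9562319 - 524366865179) = 1/(-524357302860) = -1/524357302860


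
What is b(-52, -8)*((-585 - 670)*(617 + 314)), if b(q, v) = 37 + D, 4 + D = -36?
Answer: 3505215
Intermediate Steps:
D = -40 (D = -4 - 36 = -40)
b(q, v) = -3 (b(q, v) = 37 - 40 = -3)
b(-52, -8)*((-585 - 670)*(617 + 314)) = -3*(-585 - 670)*(617 + 314) = -(-3765)*931 = -3*(-1168405) = 3505215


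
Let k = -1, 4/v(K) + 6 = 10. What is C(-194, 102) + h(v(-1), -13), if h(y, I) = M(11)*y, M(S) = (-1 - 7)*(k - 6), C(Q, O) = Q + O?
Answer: -36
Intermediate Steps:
C(Q, O) = O + Q
v(K) = 1 (v(K) = 4/(-6 + 10) = 4/4 = 4*(1/4) = 1)
M(S) = 56 (M(S) = (-1 - 7)*(-1 - 6) = -8*(-7) = 56)
h(y, I) = 56*y
C(-194, 102) + h(v(-1), -13) = (102 - 194) + 56*1 = -92 + 56 = -36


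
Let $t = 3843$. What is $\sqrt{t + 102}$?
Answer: $\sqrt{3945} \approx 62.809$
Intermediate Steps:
$\sqrt{t + 102} = \sqrt{3843 + 102} = \sqrt{3945}$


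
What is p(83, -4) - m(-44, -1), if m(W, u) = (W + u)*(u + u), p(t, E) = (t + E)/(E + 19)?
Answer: -1271/15 ≈ -84.733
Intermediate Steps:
p(t, E) = (E + t)/(19 + E)
m(W, u) = 2*u*(W + u) (m(W, u) = (W + u)*(2*u) = 2*u*(W + u))
p(83, -4) - m(-44, -1) = (-4 + 83)/(19 - 4) - 2*(-1)*(-44 - 1) = 79/15 - 2*(-1)*(-45) = (1/15)*79 - 1*90 = 79/15 - 90 = -1271/15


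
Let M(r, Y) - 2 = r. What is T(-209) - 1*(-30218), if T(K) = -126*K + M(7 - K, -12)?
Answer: 56770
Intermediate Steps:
M(r, Y) = 2 + r
T(K) = 9 - 127*K (T(K) = -126*K + (2 + (7 - K)) = -126*K + (9 - K) = 9 - 127*K)
T(-209) - 1*(-30218) = (9 - 127*(-209)) - 1*(-30218) = (9 + 26543) + 30218 = 26552 + 30218 = 56770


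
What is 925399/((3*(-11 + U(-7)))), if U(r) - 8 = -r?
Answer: 925399/12 ≈ 77117.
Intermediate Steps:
U(r) = 8 - r
925399/((3*(-11 + U(-7)))) = 925399/((3*(-11 + (8 - 1*(-7))))) = 925399/((3*(-11 + (8 + 7)))) = 925399/((3*(-11 + 15))) = 925399/((3*4)) = 925399/12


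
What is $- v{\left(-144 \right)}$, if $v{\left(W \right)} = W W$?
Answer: $-20736$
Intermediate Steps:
$v{\left(W \right)} = W^{2}$
$- v{\left(-144 \right)} = - \left(-144\right)^{2} = \left(-1\right) 20736 = -20736$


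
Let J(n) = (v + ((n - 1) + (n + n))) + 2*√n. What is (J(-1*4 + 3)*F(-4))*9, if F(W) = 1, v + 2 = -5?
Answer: -99 + 18*I ≈ -99.0 + 18.0*I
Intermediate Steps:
v = -7 (v = -2 - 5 = -7)
J(n) = -8 + 2*√n + 3*n (J(n) = (-7 + ((n - 1) + (n + n))) + 2*√n = (-7 + ((-1 + n) + 2*n)) + 2*√n = (-7 + (-1 + 3*n)) + 2*√n = (-8 + 3*n) + 2*√n = -8 + 2*√n + 3*n)
(J(-1*4 + 3)*F(-4))*9 = ((-8 + 2*√(-1*4 + 3) + 3*(-1*4 + 3))*1)*9 = ((-8 + 2*√(-4 + 3) + 3*(-4 + 3))*1)*9 = ((-8 + 2*√(-1) + 3*(-1))*1)*9 = ((-8 + 2*I - 3)*1)*9 = ((-11 + 2*I)*1)*9 = (-11 + 2*I)*9 = -99 + 18*I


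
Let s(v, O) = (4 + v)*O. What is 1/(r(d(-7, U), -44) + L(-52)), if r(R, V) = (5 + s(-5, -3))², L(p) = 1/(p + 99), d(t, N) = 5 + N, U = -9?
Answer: 47/3009 ≈ 0.015620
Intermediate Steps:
s(v, O) = O*(4 + v)
L(p) = 1/(99 + p)
r(R, V) = 64 (r(R, V) = (5 - 3*(4 - 5))² = (5 - 3*(-1))² = (5 + 3)² = 8² = 64)
1/(r(d(-7, U), -44) + L(-52)) = 1/(64 + 1/(99 - 52)) = 1/(64 + 1/47) = 1/(3009/47) = 47/3009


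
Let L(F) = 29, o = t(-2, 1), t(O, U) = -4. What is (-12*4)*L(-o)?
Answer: -1392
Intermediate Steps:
o = -4
(-12*4)*L(-o) = -12*4*29 = -48*29 = -1392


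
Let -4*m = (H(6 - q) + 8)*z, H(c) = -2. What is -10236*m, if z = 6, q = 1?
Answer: 92124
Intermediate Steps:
m = -9 (m = -(-2 + 8)*6/4 = -3*6/2 = -¼*36 = -9)
-10236*m = -10236*(-9) = 92124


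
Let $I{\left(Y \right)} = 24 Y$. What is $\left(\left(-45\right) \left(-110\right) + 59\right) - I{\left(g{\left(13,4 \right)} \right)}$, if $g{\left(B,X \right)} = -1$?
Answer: $5033$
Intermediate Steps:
$\left(\left(-45\right) \left(-110\right) + 59\right) - I{\left(g{\left(13,4 \right)} \right)} = \left(\left(-45\right) \left(-110\right) + 59\right) - 24 \left(-1\right) = \left(4950 + 59\right) - -24 = 5009 + 24 = 5033$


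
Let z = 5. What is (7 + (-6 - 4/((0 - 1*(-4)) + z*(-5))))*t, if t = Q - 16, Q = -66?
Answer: -2050/21 ≈ -97.619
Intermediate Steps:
t = -82 (t = -66 - 16 = -82)
(7 + (-6 - 4/((0 - 1*(-4)) + z*(-5))))*t = (7 + (-6 - 4/((0 - 1*(-4)) + 5*(-5))))*(-82) = (7 + (-6 - 4/((0 + 4) - 25)))*(-82) = (7 + (-6 - 4/(4 - 25)))*(-82) = (7 + (-6 - 4/(-21)))*(-82) = (7 + (-6 - 1/21*(-4)))*(-82) = (7 + (-6 + 4/21))*(-82) = (7 - 122/21)*(-82) = (25/21)*(-82) = -2050/21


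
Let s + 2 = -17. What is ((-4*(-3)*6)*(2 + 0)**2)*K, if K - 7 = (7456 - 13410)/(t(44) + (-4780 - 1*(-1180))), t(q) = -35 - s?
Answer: 281394/113 ≈ 2490.2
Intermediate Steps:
s = -19 (s = -2 - 17 = -19)
t(q) = -16 (t(q) = -35 - 1*(-19) = -35 + 19 = -16)
K = 15633/1808 (K = 7 + (7456 - 13410)/(-16 + (-4780 - 1*(-1180))) = 7 - 5954/(-16 + (-4780 + 1180)) = 7 - 5954/(-16 - 3600) = 7 - 5954/(-3616) = 7 - 5954*(-1/3616) = 7 + 2977/1808 = 15633/1808 ≈ 8.6466)
((-4*(-3)*6)*(2 + 0)**2)*K = ((-4*(-3)*6)*(2 + 0)**2)*(15633/1808) = ((12*6)*2**2)*(15633/1808) = (72*4)*(15633/1808) = 288*(15633/1808) = 281394/113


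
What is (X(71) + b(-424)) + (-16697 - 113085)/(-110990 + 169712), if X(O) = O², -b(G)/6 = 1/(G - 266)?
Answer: 17013579011/3376515 ≈ 5038.8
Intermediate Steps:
b(G) = -6/(-266 + G) (b(G) = -6/(G - 266) = -6/(-266 + G))
(X(71) + b(-424)) + (-16697 - 113085)/(-110990 + 169712) = (71² - 6/(-266 - 424)) + (-16697 - 113085)/(-110990 + 169712) = (5041 - 6/(-690)) - 129782/58722 = (5041 - 6*(-1/690)) - 129782*1/58722 = (5041 + 1/115) - 64891/29361 = 579716/115 - 64891/29361 = 17013579011/3376515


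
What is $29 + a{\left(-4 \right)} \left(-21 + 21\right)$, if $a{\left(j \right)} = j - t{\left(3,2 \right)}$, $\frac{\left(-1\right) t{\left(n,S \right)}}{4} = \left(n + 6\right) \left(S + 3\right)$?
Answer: $29$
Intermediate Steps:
$t{\left(n,S \right)} = - 4 \left(3 + S\right) \left(6 + n\right)$ ($t{\left(n,S \right)} = - 4 \left(n + 6\right) \left(S + 3\right) = - 4 \left(6 + n\right) \left(3 + S\right) = - 4 \left(3 + S\right) \left(6 + n\right)$)
$a{\left(j \right)} = 180 + j$ ($a{\left(j \right)} = j - \left(-72 - 48 - 36 - 8 \cdot 3\right) = j - \left(-72 - 48 - 36 - 24\right) = j - -180 = j + 180 = 180 + j$)
$29 + a{\left(-4 \right)} \left(-21 + 21\right) = 29 + \left(180 - 4\right) \left(-21 + 21\right) = 29 + 176 \cdot 0 = 29 + 0 = 29$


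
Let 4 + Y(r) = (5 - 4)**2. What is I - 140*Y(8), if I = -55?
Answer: 365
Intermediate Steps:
Y(r) = -3 (Y(r) = -4 + (5 - 4)**2 = -4 + 1**2 = -4 + 1 = -3)
I - 140*Y(8) = -55 - 140*(-3) = -55 + 420 = 365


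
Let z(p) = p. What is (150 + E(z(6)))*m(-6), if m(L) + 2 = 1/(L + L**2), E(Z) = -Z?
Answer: -1416/5 ≈ -283.20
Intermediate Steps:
m(L) = -2 + 1/(L + L**2)
(150 + E(z(6)))*m(-6) = (150 - 1*6)*((1 - 2*(-6) - 2*(-6)**2)/((-6)*(1 - 6))) = (150 - 6)*(-1/6*(1 + 12 - 2*36)/(-5)) = 144*(-1/6*(-1/5)*(1 + 12 - 72)) = 144*(-1/6*(-1/5)*(-59)) = 144*(-59/30) = -1416/5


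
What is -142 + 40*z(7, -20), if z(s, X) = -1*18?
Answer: -862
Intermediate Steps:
z(s, X) = -18
-142 + 40*z(7, -20) = -142 + 40*(-18) = -142 - 720 = -862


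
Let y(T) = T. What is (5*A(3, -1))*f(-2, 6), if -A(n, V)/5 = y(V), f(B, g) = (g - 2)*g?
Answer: 600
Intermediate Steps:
f(B, g) = g*(-2 + g) (f(B, g) = (-2 + g)*g = g*(-2 + g))
A(n, V) = -5*V
(5*A(3, -1))*f(-2, 6) = (5*(-5*(-1)))*(6*(-2 + 6)) = (5*5)*(6*4) = 25*24 = 600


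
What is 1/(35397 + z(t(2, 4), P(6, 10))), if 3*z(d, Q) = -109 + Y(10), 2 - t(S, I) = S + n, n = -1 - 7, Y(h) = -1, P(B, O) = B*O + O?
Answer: 3/106081 ≈ 2.8280e-5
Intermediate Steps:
P(B, O) = O + B*O
n = -8
t(S, I) = 10 - S (t(S, I) = 2 - (S - 8) = 2 - (-8 + S) = 2 + (8 - S) = 10 - S)
z(d, Q) = -110/3 (z(d, Q) = (-109 - 1)/3 = (⅓)*(-110) = -110/3)
1/(35397 + z(t(2, 4), P(6, 10))) = 1/(35397 - 110/3) = 1/(106081/3) = 3/106081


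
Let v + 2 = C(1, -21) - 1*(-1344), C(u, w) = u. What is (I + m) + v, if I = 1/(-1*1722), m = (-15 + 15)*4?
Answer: 2312645/1722 ≈ 1343.0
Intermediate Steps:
m = 0 (m = 0*4 = 0)
I = -1/1722 (I = 1/(-1722) = -1/1722 ≈ -0.00058072)
v = 1343 (v = -2 + (1 - 1*(-1344)) = -2 + (1 + 1344) = -2 + 1345 = 1343)
(I + m) + v = (-1/1722 + 0) + 1343 = -1/1722 + 1343 = 2312645/1722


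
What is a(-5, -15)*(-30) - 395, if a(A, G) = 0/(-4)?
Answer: -395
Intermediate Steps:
a(A, G) = 0 (a(A, G) = 0*(-¼) = 0)
a(-5, -15)*(-30) - 395 = 0*(-30) - 395 = 0 - 395 = -395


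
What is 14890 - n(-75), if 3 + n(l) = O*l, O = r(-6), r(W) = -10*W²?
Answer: -12107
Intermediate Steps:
O = -360 (O = -10*(-6)² = -10*36 = -360)
n(l) = -3 - 360*l
14890 - n(-75) = 14890 - (-3 - 360*(-75)) = 14890 - (-3 + 27000) = 14890 - 1*26997 = 14890 - 26997 = -12107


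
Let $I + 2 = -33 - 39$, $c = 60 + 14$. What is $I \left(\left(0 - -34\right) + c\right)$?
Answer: $-7992$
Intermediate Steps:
$c = 74$
$I = -74$ ($I = -2 - 72 = -74$)
$I \left(\left(0 - -34\right) + c\right) = - 74 \left(\left(0 - -34\right) + 74\right) = - 74 \left(\left(0 + 34\right) + 74\right) = - 74 \left(34 + 74\right) = \left(-74\right) 108 = -7992$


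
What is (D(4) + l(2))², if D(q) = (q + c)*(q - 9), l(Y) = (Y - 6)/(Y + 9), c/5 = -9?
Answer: 5067001/121 ≈ 41876.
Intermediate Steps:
c = -45 (c = 5*(-9) = -45)
l(Y) = (-6 + Y)/(9 + Y)
D(q) = (-45 + q)*(-9 + q) (D(q) = (q - 45)*(q - 9) = (-45 + q)*(-9 + q))
(D(4) + l(2))² = ((405 + 4² - 54*4) + (-6 + 2)/(9 + 2))² = ((405 + 16 - 216) - 4/11)² = (205 + (1/11)*(-4))² = (205 - 4/11)² = (2251/11)² = 5067001/121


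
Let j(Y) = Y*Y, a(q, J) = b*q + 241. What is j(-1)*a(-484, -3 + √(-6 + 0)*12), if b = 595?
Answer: -287739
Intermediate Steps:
a(q, J) = 241 + 595*q (a(q, J) = 595*q + 241 = 241 + 595*q)
j(Y) = Y²
j(-1)*a(-484, -3 + √(-6 + 0)*12) = (-1)²*(241 + 595*(-484)) = 1*(241 - 287980) = 1*(-287739) = -287739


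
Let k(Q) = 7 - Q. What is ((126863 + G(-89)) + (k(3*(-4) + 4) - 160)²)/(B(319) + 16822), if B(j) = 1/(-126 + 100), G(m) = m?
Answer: 3842774/437371 ≈ 8.7861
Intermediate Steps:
B(j) = -1/26 (B(j) = 1/(-26) = -1/26)
((126863 + G(-89)) + (k(3*(-4) + 4) - 160)²)/(B(319) + 16822) = ((126863 - 89) + ((7 - (3*(-4) + 4)) - 160)²)/(-1/26 + 16822) = (126774 + ((7 - (-12 + 4)) - 160)²)/(437371/26) = (126774 + ((7 - 1*(-8)) - 160)²)*(26/437371) = (126774 + ((7 + 8) - 160)²)*(26/437371) = (126774 + (15 - 160)²)*(26/437371) = (126774 + (-145)²)*(26/437371) = (126774 + 21025)*(26/437371) = 147799*(26/437371) = 3842774/437371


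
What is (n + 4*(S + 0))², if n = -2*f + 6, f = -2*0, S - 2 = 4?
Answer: 900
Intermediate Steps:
S = 6 (S = 2 + 4 = 6)
f = 0
n = 6 (n = -2*0 + 6 = 0 + 6 = 6)
(n + 4*(S + 0))² = (6 + 4*(6 + 0))² = (6 + 4*6)² = (6 + 24)² = 30² = 900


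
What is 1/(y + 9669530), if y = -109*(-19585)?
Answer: 1/11804295 ≈ 8.4715e-8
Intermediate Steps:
y = 2134765
1/(y + 9669530) = 1/(2134765 + 9669530) = 1/11804295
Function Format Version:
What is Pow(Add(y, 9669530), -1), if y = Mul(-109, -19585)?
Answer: Rational(1, 11804295) ≈ 8.4715e-8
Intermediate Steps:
y = 2134765
Pow(Add(y, 9669530), -1) = Pow(Add(2134765, 9669530), -1) = Pow(11804295, -1) = Rational(1, 11804295)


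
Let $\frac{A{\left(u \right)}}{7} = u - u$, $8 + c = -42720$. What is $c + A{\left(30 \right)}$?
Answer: $-42728$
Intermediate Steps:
$c = -42728$ ($c = -8 - 42720 = -42728$)
$A{\left(u \right)} = 0$ ($A{\left(u \right)} = 7 \left(u - u\right) = 7 \cdot 0 = 0$)
$c + A{\left(30 \right)} = -42728 + 0 = -42728$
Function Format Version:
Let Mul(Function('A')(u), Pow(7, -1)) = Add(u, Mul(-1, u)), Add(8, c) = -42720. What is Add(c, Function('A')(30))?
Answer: -42728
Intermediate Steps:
c = -42728 (c = Add(-8, -42720) = -42728)
Function('A')(u) = 0 (Function('A')(u) = Mul(7, Add(u, Mul(-1, u))) = Mul(7, 0) = 0)
Add(c, Function('A')(30)) = Add(-42728, 0) = -42728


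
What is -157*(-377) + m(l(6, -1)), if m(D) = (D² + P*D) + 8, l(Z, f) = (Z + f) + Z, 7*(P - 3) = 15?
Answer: 415622/7 ≈ 59375.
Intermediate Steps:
P = 36/7 (P = 3 + (⅐)*15 = 3 + 15/7 = 36/7 ≈ 5.1429)
l(Z, f) = f + 2*Z
m(D) = 8 + D² + 36*D/7 (m(D) = (D² + 36*D/7) + 8 = 8 + D² + 36*D/7)
-157*(-377) + m(l(6, -1)) = -157*(-377) + (8 + (-1 + 2*6)² + 36*(-1 + 2*6)/7) = 59189 + (8 + (-1 + 12)² + 36*(-1 + 12)/7) = 59189 + (8 + 11² + (36/7)*11) = 59189 + (8 + 121 + 396/7) = 59189 + 1299/7 = 415622/7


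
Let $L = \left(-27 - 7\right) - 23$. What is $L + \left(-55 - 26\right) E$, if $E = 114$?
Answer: $-9291$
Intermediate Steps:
$L = -57$ ($L = -34 - 23 = -57$)
$L + \left(-55 - 26\right) E = -57 + \left(-55 - 26\right) 114 = -57 - 9234 = -9291$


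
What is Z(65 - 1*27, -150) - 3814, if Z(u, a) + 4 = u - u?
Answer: -3818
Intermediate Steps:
Z(u, a) = -4 (Z(u, a) = -4 + (u - u) = -4 + 0 = -4)
Z(65 - 1*27, -150) - 3814 = -4 - 3814 = -3818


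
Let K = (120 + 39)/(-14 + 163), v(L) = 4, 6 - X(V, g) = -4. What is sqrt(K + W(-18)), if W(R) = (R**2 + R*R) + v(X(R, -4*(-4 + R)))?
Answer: sqrt(14498743)/149 ≈ 25.555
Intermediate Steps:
X(V, g) = 10 (X(V, g) = 6 - 1*(-4) = 6 + 4 = 10)
W(R) = 4 + 2*R**2 (W(R) = (R**2 + R*R) + 4 = (R**2 + R**2) + 4 = 2*R**2 + 4 = 4 + 2*R**2)
K = 159/149 ≈ 1.0671
sqrt(K + W(-18)) = sqrt(159/149 + (4 + 2*(-18)**2)) = sqrt(159/149 + (4 + 2*324)) = sqrt(159/149 + (4 + 648)) = sqrt(159/149 + 652) = sqrt(97307/149) = sqrt(14498743)/149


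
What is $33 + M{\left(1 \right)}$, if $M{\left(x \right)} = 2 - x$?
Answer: $34$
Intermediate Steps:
$33 + M{\left(1 \right)} = 33 + \left(2 - 1\right) = 33 + 1 = 34$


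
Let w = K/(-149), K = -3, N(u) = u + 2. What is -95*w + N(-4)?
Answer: -583/149 ≈ -3.9128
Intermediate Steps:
N(u) = 2 + u
w = 3/149 (w = -3/(-149) = -3*(-1/149) = 3/149 ≈ 0.020134)
-95*w + N(-4) = -95*3/149 + (2 - 4) = -285/149 - 2 = -583/149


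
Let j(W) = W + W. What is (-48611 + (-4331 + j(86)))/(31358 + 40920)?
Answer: -26385/36139 ≈ -0.73010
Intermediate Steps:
j(W) = 2*W
(-48611 + (-4331 + j(86)))/(31358 + 40920) = (-48611 + (-4331 + 2*86))/(31358 + 40920) = (-48611 + (-4331 + 172))/72278 = (-48611 - 4159)*(1/72278) = -52770*1/72278 = -26385/36139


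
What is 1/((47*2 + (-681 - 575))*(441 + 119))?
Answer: -1/650720 ≈ -1.5368e-6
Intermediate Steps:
1/((47*2 + (-681 - 575))*(441 + 119)) = 1/((94 - 1256)*560) = 1/(-1162*560) = 1/(-650720) = -1/650720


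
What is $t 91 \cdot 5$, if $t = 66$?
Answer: $30030$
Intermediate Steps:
$t 91 \cdot 5 = 66 \cdot 91 \cdot 5 = 6006 \cdot 5 = 30030$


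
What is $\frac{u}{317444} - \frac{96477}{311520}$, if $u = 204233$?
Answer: $\frac{2749718281}{8240846240} \approx 0.33367$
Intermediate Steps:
$\frac{u}{317444} - \frac{96477}{311520} = \frac{204233}{317444} - \frac{96477}{311520} = 204233 \cdot \frac{1}{317444} - \frac{32159}{103840} = \frac{204233}{317444} - \frac{32159}{103840} = \frac{2749718281}{8240846240}$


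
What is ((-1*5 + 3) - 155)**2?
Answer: 24649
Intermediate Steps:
((-1*5 + 3) - 155)**2 = ((-5 + 3) - 155)**2 = (-2 - 155)**2 = (-157)**2 = 24649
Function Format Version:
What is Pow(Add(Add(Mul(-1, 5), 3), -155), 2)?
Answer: 24649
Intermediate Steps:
Pow(Add(Add(Mul(-1, 5), 3), -155), 2) = Pow(Add(Add(-5, 3), -155), 2) = Pow(Add(-2, -155), 2) = Pow(-157, 2) = 24649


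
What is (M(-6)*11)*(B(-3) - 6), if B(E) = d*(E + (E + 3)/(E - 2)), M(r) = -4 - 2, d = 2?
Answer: 792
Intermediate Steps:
M(r) = -6
B(E) = 2*E + 2*(3 + E)/(-2 + E) (B(E) = 2*(E + (E + 3)/(E - 2)) = 2*(E + (3 + E)/(-2 + E)) = 2*E + 2*(3 + E)/(-2 + E))
(M(-6)*11)*(B(-3) - 6) = (-6*11)*(2*(3 + (-3)² - 1*(-3))/(-2 - 3) - 6) = -66*(2*(3 + 9 + 3)/(-5) - 6) = -66*(2*(-⅕)*15 - 6) = -66*(-6 - 6) = -66*(-12) = 792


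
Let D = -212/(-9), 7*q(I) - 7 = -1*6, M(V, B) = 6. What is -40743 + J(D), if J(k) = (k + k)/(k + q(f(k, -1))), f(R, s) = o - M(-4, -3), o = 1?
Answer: -60826331/1493 ≈ -40741.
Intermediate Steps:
f(R, s) = -5 (f(R, s) = 1 - 1*6 = 1 - 6 = -5)
q(I) = 1/7 (q(I) = 1 + (-1*6)/7 = 1 + (1/7)*(-6) = 1 - 6/7 = 1/7)
D = 212/9 (D = -212*(-1/9) = 212/9 ≈ 23.556)
J(k) = 2*k/(1/7 + k) (J(k) = (k + k)/(k + 1/7) = (2*k)/(1/7 + k) = 2*k/(1/7 + k))
-40743 + J(D) = -40743 + 14*(212/9)/(1 + 7*(212/9)) = -40743 + 14*(212/9)/(1 + 1484/9) = -40743 + 14*(212/9)/(1493/9) = -40743 + 14*(212/9)*(9/1493) = -40743 + 2968/1493 = -60826331/1493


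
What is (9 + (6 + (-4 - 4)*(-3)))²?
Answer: 1521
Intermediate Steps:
(9 + (6 + (-4 - 4)*(-3)))² = (9 + (6 - 8*(-3)))² = (9 + (6 + 24))² = (9 + 30)² = 39² = 1521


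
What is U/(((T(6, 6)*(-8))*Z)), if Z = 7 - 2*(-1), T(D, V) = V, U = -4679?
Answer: 4679/432 ≈ 10.831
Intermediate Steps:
Z = 9 (Z = 7 - 1*(-2) = 7 + 2 = 9)
U/(((T(6, 6)*(-8))*Z)) = -4679/((6*(-8))*9) = -4679/((-48*9)) = -4679/(-432) = -4679*(-1/432) = 4679/432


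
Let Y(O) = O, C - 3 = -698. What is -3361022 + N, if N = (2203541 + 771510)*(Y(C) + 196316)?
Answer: 581979090649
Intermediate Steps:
C = -695 (C = 3 - 698 = -695)
N = 581982451671 (N = (2203541 + 771510)*(-695 + 196316) = 2975051*195621 = 581982451671)
-3361022 + N = -3361022 + 581982451671 = 581979090649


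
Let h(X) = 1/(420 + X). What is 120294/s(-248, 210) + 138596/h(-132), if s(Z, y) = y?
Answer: 1397067729/35 ≈ 3.9916e+7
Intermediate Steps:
120294/s(-248, 210) + 138596/h(-132) = 120294/210 + 138596/(1/(420 - 132)) = 120294*(1/210) + 138596/(1/288) = 20049/35 + 138596/(1/288) = 20049/35 + 138596*288 = 20049/35 + 39915648 = 1397067729/35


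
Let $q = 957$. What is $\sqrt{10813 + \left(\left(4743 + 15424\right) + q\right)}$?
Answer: $\sqrt{31937} \approx 178.71$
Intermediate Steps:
$\sqrt{10813 + \left(\left(4743 + 15424\right) + q\right)} = \sqrt{10813 + \left(\left(4743 + 15424\right) + 957\right)} = \sqrt{10813 + \left(20167 + 957\right)} = \sqrt{10813 + 21124} = \sqrt{31937}$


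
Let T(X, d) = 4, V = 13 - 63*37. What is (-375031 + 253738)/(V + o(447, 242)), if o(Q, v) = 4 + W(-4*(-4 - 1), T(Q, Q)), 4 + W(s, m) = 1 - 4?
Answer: 121293/2321 ≈ 52.259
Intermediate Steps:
V = -2318 (V = 13 - 2331 = -2318)
W(s, m) = -7 (W(s, m) = -4 + (1 - 4) = -4 - 3 = -7)
o(Q, v) = -3 (o(Q, v) = 4 - 7 = -3)
(-375031 + 253738)/(V + o(447, 242)) = (-375031 + 253738)/(-2318 - 3) = -121293/(-2321) = -121293*(-1/2321) = 121293/2321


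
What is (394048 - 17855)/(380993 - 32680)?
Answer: 22129/20489 ≈ 1.0800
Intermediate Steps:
(394048 - 17855)/(380993 - 32680) = 376193/348313 = 376193*(1/348313) = 22129/20489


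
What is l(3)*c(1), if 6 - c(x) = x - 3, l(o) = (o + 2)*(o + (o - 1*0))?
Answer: 240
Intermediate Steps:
l(o) = 2*o*(2 + o) (l(o) = (2 + o)*(o + (o + 0)) = (2 + o)*(o + o) = (2 + o)*(2*o) = 2*o*(2 + o))
c(x) = 9 - x (c(x) = 6 - (x - 3) = 6 - (-3 + x) = 6 + (3 - x) = 9 - x)
l(3)*c(1) = (2*3*(2 + 3))*(9 - 1*1) = (2*3*5)*(9 - 1) = 30*8 = 240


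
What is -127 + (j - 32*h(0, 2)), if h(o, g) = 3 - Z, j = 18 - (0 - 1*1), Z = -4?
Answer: -332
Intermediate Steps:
j = 19 (j = 18 - (0 - 1) = 18 - 1*(-1) = 18 + 1 = 19)
h(o, g) = 7 (h(o, g) = 3 - 1*(-4) = 3 + 4 = 7)
-127 + (j - 32*h(0, 2)) = -127 + (19 - 32*7) = -127 + (19 - 224) = -127 - 205 = -332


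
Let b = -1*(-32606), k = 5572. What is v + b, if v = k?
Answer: 38178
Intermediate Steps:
b = 32606
v = 5572
v + b = 5572 + 32606 = 38178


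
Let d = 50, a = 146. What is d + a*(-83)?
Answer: -12068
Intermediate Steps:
d + a*(-83) = 50 + 146*(-83) = 50 - 12118 = -12068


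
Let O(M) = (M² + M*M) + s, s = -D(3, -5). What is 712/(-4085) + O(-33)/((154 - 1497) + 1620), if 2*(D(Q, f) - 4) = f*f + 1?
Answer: 8630461/1131545 ≈ 7.6272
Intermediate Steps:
D(Q, f) = 9/2 + f²/2 (D(Q, f) = 4 + (f*f + 1)/2 = 4 + (f² + 1)/2 = 4 + (1 + f²)/2 = 4 + (½ + f²/2) = 9/2 + f²/2)
s = -17 (s = -(9/2 + (½)*(-5)²) = -(9/2 + (½)*25) = -(9/2 + 25/2) = -1*17 = -17)
O(M) = -17 + 2*M² (O(M) = (M² + M*M) - 17 = (M² + M²) - 17 = 2*M² - 17 = -17 + 2*M²)
712/(-4085) + O(-33)/((154 - 1497) + 1620) = 712/(-4085) + (-17 + 2*(-33)²)/((154 - 1497) + 1620) = 712*(-1/4085) + (-17 + 2*1089)/(-1343 + 1620) = -712/4085 + (-17 + 2178)/277 = -712/4085 + 2161*(1/277) = -712/4085 + 2161/277 = 8630461/1131545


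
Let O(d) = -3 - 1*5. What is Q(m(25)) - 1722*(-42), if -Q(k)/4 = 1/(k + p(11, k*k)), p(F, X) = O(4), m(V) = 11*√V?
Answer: 3399224/47 ≈ 72324.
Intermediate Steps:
O(d) = -8 (O(d) = -3 - 5 = -8)
p(F, X) = -8
Q(k) = -4/(-8 + k) (Q(k) = -4/(k - 8) = -4/(-8 + k))
Q(m(25)) - 1722*(-42) = -4/(-8 + 11*√25) - 1722*(-42) = -4/(-8 + 11*5) - 1*(-72324) = -4/(-8 + 55) + 72324 = -4/47 + 72324 = 3399224/47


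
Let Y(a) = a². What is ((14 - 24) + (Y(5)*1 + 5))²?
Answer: 400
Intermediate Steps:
((14 - 24) + (Y(5)*1 + 5))² = ((14 - 24) + (5²*1 + 5))² = (-10 + (25*1 + 5))² = (-10 + (25 + 5))² = (-10 + 30)² = 20² = 400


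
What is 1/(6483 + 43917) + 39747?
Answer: 2003248801/50400 ≈ 39747.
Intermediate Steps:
1/(6483 + 43917) + 39747 = 1/50400 + 39747 = 2003248801/50400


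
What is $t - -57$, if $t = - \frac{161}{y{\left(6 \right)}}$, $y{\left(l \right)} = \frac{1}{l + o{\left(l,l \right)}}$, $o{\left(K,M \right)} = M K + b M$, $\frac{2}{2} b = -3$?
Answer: $-3807$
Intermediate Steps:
$b = -3$
$o{\left(K,M \right)} = - 3 M + K M$ ($o{\left(K,M \right)} = M K - 3 M = K M - 3 M = - 3 M + K M$)
$y{\left(l \right)} = \frac{1}{l + l \left(-3 + l\right)}$
$t = -3864$ ($t = - \frac{161}{\frac{1}{6} \frac{1}{-2 + 6}} = - \frac{161}{\frac{1}{6} \cdot \frac{1}{4}} = - 161 \frac{1}{\frac{1}{24}} = \left(-161\right) 24 = -3864$)
$t - -57 = -3864 - -57 = -3864 + 57 = -3807$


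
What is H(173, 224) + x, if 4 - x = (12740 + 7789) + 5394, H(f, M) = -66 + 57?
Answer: -25928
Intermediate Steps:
H(f, M) = -9
x = -25919 (x = 4 - ((12740 + 7789) + 5394) = 4 - (20529 + 5394) = 4 - 1*25923 = 4 - 25923 = -25919)
H(173, 224) + x = -9 - 25919 = -25928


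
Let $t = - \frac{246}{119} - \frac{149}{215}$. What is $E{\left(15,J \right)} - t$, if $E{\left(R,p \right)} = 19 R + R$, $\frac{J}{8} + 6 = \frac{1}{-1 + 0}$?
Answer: $\frac{7746121}{25585} \approx 302.76$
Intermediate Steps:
$J = -56$ ($J = -48 + \frac{8}{-1 + 0} = -48 + \frac{8}{-1} = -48 + 8 \left(-1\right) = -48 - 8 = -56$)
$E{\left(R,p \right)} = 20 R$
$t = - \frac{70621}{25585}$ ($t = \left(-246\right) \frac{1}{119} - \frac{149}{215} = - \frac{246}{119} - \frac{149}{215} = - \frac{70621}{25585} \approx -2.7603$)
$E{\left(15,J \right)} - t = 20 \cdot 15 - - \frac{70621}{25585} = 300 + \frac{70621}{25585} = \frac{7746121}{25585}$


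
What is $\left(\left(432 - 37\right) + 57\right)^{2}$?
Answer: $204304$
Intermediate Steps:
$\left(\left(432 - 37\right) + 57\right)^{2} = \left(395 + 57\right)^{2} = 452^{2} = 204304$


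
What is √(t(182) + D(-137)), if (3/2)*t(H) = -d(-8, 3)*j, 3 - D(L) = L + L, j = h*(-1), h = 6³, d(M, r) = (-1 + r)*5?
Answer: √1717 ≈ 41.437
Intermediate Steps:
d(M, r) = -5 + 5*r
h = 216
j = -216 (j = 216*(-1) = -216)
D(L) = 3 - 2*L (D(L) = 3 - (L + L) = 3 - 2*L)
t(H) = 1440 (t(H) = 2*(-(-5 + 5*3)*(-216))/3 = 2*(-(-5 + 15)*(-216))/3 = 2*(-10*(-216))/3 = 2*(-1*(-2160))/3 = (⅔)*2160 = 1440)
√(t(182) + D(-137)) = √(1440 + (3 - 2*(-137))) = √(1440 + (3 + 274)) = √(1440 + 277) = √1717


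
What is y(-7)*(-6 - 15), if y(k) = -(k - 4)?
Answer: -231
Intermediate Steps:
y(k) = 4 - k (y(k) = -(-4 + k) = 4 - k)
y(-7)*(-6 - 15) = (4 - 1*(-7))*(-6 - 15) = (4 + 7)*(-21) = 11*(-21) = -231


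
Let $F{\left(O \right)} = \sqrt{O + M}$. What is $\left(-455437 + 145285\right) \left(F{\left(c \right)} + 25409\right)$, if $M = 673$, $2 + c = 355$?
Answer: $-7880652168 - 930456 \sqrt{114} \approx -7.8906 \cdot 10^{9}$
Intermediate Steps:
$c = 353$ ($c = -2 + 355 = 353$)
$F{\left(O \right)} = \sqrt{673 + O}$ ($F{\left(O \right)} = \sqrt{O + 673} = \sqrt{673 + O}$)
$\left(-455437 + 145285\right) \left(F{\left(c \right)} + 25409\right) = \left(-455437 + 145285\right) \left(\sqrt{673 + 353} + 25409\right) = - 310152 \left(\sqrt{1026} + 25409\right) = - 310152 \left(3 \sqrt{114} + 25409\right) = - 310152 \left(25409 + 3 \sqrt{114}\right) = -7880652168 - 930456 \sqrt{114}$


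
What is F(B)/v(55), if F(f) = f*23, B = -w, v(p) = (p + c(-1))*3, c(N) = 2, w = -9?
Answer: 23/19 ≈ 1.2105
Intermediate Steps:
v(p) = 6 + 3*p (v(p) = (p + 2)*3 = (2 + p)*3 = 6 + 3*p)
B = 9 (B = -1*(-9) = 9)
F(f) = 23*f
F(B)/v(55) = (23*9)/(6 + 3*55) = 207/(6 + 165) = 207/171 = 207*(1/171) = 23/19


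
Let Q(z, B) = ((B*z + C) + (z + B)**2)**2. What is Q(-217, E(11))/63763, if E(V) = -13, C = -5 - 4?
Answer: 3103826944/63763 ≈ 48678.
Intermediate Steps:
C = -9
Q(z, B) = (-9 + (B + z)**2 + B*z)**2 (Q(z, B) = ((B*z - 9) + (z + B)**2)**2 = ((-9 + B*z) + (B + z)**2)**2 = (-9 + (B + z)**2 + B*z)**2)
Q(-217, E(11))/63763 = (-9 + (-13 - 217)**2 - 13*(-217))**2/63763 = (-9 + (-230)**2 + 2821)**2*(1/63763) = (-9 + 52900 + 2821)**2*(1/63763) = 55712**2*(1/63763) = 3103826944*(1/63763) = 3103826944/63763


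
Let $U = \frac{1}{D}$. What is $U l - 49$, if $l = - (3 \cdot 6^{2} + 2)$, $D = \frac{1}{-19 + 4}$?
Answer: $1601$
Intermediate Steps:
$D = - \frac{1}{15}$ ($D = \frac{1}{-15} = - \frac{1}{15} \approx -0.066667$)
$l = -110$ ($l = - (3 \cdot 36 + 2) = - (108 + 2) = \left(-1\right) 110 = -110$)
$U = -15$ ($U = \frac{1}{- \frac{1}{15}} = -15$)
$U l - 49 = \left(-15\right) \left(-110\right) - 49 = 1650 - 49 = 1601$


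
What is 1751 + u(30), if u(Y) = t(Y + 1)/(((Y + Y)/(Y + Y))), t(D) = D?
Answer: 1782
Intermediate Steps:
u(Y) = 1 + Y (u(Y) = (Y + 1)/(((Y + Y)/(Y + Y))) = (1 + Y)/(((2*Y)/((2*Y)))) = (1 + Y)/(((2*Y)*(1/(2*Y)))) = (1 + Y)/1 = (1 + Y)*1 = 1 + Y)
1751 + u(30) = 1751 + (1 + 30) = 1751 + 31 = 1782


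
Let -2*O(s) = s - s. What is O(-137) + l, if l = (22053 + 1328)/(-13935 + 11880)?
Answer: -23381/2055 ≈ -11.378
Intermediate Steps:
O(s) = 0 (O(s) = -(s - s)/2 = -1/2*0 = 0)
l = -23381/2055 (l = 23381/(-2055) = 23381*(-1/2055) = -23381/2055 ≈ -11.378)
O(-137) + l = 0 - 23381/2055 = -23381/2055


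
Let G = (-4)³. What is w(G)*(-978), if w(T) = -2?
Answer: 1956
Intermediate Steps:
G = -64
w(G)*(-978) = -2*(-978) = 1956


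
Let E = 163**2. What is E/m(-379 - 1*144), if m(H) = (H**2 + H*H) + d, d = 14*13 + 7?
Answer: 26569/547247 ≈ 0.048550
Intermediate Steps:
d = 189 (d = 182 + 7 = 189)
E = 26569
m(H) = 189 + 2*H**2 (m(H) = (H**2 + H*H) + 189 = (H**2 + H**2) + 189 = 2*H**2 + 189 = 189 + 2*H**2)
E/m(-379 - 1*144) = 26569/(189 + 2*(-379 - 1*144)**2) = 26569/(189 + 2*(-379 - 144)**2) = 26569/(189 + 2*(-523)**2) = 26569/(189 + 2*273529) = 26569/(189 + 547058) = 26569/547247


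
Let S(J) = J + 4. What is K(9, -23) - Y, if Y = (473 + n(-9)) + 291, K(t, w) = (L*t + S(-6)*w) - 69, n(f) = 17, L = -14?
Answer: -930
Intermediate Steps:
S(J) = 4 + J
K(t, w) = -69 - 14*t - 2*w (K(t, w) = (-14*t + (4 - 6)*w) - 69 = (-14*t - 2*w) - 69 = -69 - 14*t - 2*w)
Y = 781 (Y = (473 + 17) + 291 = 490 + 291 = 781)
K(9, -23) - Y = (-69 - 14*9 - 2*(-23)) - 1*781 = (-69 - 126 + 46) - 781 = -149 - 781 = -930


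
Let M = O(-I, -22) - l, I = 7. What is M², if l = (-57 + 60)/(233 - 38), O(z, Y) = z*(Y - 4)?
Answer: 139925241/4225 ≈ 33118.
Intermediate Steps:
O(z, Y) = z*(-4 + Y)
l = 1/65 (l = 3/195 = 3*(1/195) = 1/65 ≈ 0.015385)
M = 11829/65 (M = (-1*7)*(-4 - 22) - 1*1/65 = -7*(-26) - 1/65 = 182 - 1/65 = 11829/65 ≈ 181.98)
M² = (11829/65)² = 139925241/4225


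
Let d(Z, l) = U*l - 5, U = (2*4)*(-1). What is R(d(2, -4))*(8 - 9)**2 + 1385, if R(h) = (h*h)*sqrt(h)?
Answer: 1385 + 2187*sqrt(3) ≈ 5173.0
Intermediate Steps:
U = -8 (U = 8*(-1) = -8)
d(Z, l) = -5 - 8*l (d(Z, l) = -8*l - 5 = -5 - 8*l)
R(h) = h**(5/2) (R(h) = h**2*sqrt(h) = h**(5/2))
R(d(2, -4))*(8 - 9)**2 + 1385 = (-5 - 8*(-4))**(5/2)*(8 - 9)**2 + 1385 = (-5 + 32)**(5/2)*(-1)**2 + 1385 = 27**(5/2)*1 + 1385 = (2187*sqrt(3))*1 + 1385 = 2187*sqrt(3) + 1385 = 1385 + 2187*sqrt(3)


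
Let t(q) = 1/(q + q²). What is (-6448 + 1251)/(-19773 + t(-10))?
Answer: 467730/1779569 ≈ 0.26283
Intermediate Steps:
(-6448 + 1251)/(-19773 + t(-10)) = (-6448 + 1251)/(-19773 + 1/((-10)*(1 - 10))) = -5197/(-19773 - ⅒/(-9)) = -5197/(-19773 - ⅒*(-⅑)) = -5197/(-19773 + 1/90) = -5197/(-1779569/90) = -5197*(-90/1779569) = 467730/1779569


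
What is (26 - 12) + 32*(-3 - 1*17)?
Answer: -626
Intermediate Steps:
(26 - 12) + 32*(-3 - 1*17) = 14 + 32*(-3 - 17) = 14 + 32*(-20) = 14 - 640 = -626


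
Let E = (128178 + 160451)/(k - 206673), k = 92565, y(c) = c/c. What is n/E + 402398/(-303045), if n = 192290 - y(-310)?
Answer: -6649442624062882/87467575305 ≈ -76022.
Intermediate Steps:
y(c) = 1
E = -288629/114108 (E = (128178 + 160451)/(92565 - 206673) = 288629/(-114108) = 288629*(-1/114108) = -288629/114108 ≈ -2.5294)
n = 192289 (n = 192290 - 1*1 = 192290 - 1 = 192289)
n/E + 402398/(-303045) = 192289/(-288629/114108) + 402398/(-303045) = 192289*(-114108/288629) + 402398*(-1/303045) = -21941713212/288629 - 402398/303045 = -6649442624062882/87467575305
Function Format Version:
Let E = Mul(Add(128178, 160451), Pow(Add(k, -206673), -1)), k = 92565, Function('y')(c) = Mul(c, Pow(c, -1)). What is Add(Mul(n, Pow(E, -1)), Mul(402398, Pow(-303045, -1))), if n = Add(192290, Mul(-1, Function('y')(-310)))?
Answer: Rational(-6649442624062882, 87467575305) ≈ -76022.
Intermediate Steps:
Function('y')(c) = 1
E = Rational(-288629, 114108) (E = Mul(Add(128178, 160451), Pow(Add(92565, -206673), -1)) = Mul(288629, Pow(-114108, -1)) = Mul(288629, Rational(-1, 114108)) = Rational(-288629, 114108) ≈ -2.5294)
n = 192289 (n = Add(192290, Mul(-1, 1)) = Add(192290, -1) = 192289)
Add(Mul(n, Pow(E, -1)), Mul(402398, Pow(-303045, -1))) = Add(Mul(192289, Pow(Rational(-288629, 114108), -1)), Mul(402398, Pow(-303045, -1))) = Add(Mul(192289, Rational(-114108, 288629)), Mul(402398, Rational(-1, 303045))) = Add(Rational(-21941713212, 288629), Rational(-402398, 303045)) = Rational(-6649442624062882, 87467575305)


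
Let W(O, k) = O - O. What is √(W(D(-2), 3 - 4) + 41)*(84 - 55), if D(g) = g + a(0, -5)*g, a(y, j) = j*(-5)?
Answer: 29*√41 ≈ 185.69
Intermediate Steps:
a(y, j) = -5*j
D(g) = 26*g (D(g) = g + (-5*(-5))*g = g + 25*g = 26*g)
W(O, k) = 0
√(W(D(-2), 3 - 4) + 41)*(84 - 55) = √(0 + 41)*(84 - 55) = √41*29 = 29*√41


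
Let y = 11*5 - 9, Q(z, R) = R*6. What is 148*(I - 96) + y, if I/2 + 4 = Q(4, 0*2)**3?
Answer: -15346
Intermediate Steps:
Q(z, R) = 6*R
I = -8 (I = -8 + 2*(6*(0*2))**3 = -8 + 2*(6*0)**3 = -8 + 2*0**3 = -8 + 2*0 = -8 + 0 = -8)
y = 46 (y = 55 - 9 = 46)
148*(I - 96) + y = 148*(-8 - 96) + 46 = 148*(-104) + 46 = -15392 + 46 = -15346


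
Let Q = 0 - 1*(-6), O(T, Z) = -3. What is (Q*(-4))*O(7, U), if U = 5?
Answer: 72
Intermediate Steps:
Q = 6 (Q = 0 + 6 = 6)
(Q*(-4))*O(7, U) = (6*(-4))*(-3) = -24*(-3) = 72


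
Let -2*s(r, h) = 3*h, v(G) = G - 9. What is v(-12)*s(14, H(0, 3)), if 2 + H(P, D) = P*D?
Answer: -63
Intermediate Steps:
H(P, D) = -2 + D*P (H(P, D) = -2 + P*D = -2 + D*P)
v(G) = -9 + G
s(r, h) = -3*h/2
v(-12)*s(14, H(0, 3)) = (-9 - 12)*(-3*(-2 + 3*0)/2) = -(-63)*(-2 + 0)/2 = -(-63)*(-2)/2 = -21*3 = -63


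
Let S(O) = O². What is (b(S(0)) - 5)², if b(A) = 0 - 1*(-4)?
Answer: 1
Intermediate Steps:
b(A) = 4 (b(A) = 0 + 4 = 4)
(b(S(0)) - 5)² = (4 - 5)² = (-1)² = 1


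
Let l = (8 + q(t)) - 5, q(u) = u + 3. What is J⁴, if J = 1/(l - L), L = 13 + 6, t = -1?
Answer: 1/38416 ≈ 2.6031e-5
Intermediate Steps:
q(u) = 3 + u
l = 5 (l = (8 + (3 - 1)) - 5 = (8 + 2) - 5 = 10 - 5 = 5)
L = 19
J = -1/14 (J = 1/(5 - 1*19) = 1/(5 - 19) = 1/(-14) = -1/14 ≈ -0.071429)
J⁴ = (-1/14)⁴ = 1/38416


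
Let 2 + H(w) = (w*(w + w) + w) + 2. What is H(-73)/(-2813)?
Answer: -365/97 ≈ -3.7629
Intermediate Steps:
H(w) = w + 2*w² (H(w) = -2 + ((w*(w + w) + w) + 2) = -2 + ((w*(2*w) + w) + 2) = -2 + ((2*w² + w) + 2) = -2 + ((w + 2*w²) + 2) = -2 + (2 + w + 2*w²) = w + 2*w²)
H(-73)/(-2813) = -73*(1 + 2*(-73))/(-2813) = -73*(1 - 146)*(-1/2813) = -73*(-145)*(-1/2813) = 10585*(-1/2813) = -365/97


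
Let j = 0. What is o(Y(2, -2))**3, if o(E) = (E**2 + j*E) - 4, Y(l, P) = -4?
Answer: 1728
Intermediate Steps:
o(E) = -4 + E**2 (o(E) = (E**2 + 0*E) - 4 = (E**2 + 0) - 4 = E**2 - 4 = -4 + E**2)
o(Y(2, -2))**3 = (-4 + (-4)**2)**3 = (-4 + 16)**3 = 12**3 = 1728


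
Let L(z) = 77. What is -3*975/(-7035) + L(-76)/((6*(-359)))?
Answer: 383917/1010226 ≈ 0.38003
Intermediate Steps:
-3*975/(-7035) + L(-76)/((6*(-359))) = -3*975/(-7035) + 77/((6*(-359))) = -2925*(-1/7035) + 77/(-2154) = 195/469 + 77*(-1/2154) = 195/469 - 77/2154 = 383917/1010226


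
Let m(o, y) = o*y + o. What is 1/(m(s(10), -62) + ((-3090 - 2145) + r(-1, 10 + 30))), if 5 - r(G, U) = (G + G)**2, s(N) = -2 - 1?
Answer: -1/5051 ≈ -0.00019798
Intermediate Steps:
s(N) = -3
r(G, U) = 5 - 4*G**2 (r(G, U) = 5 - (G + G)**2 = 5 - (2*G)**2 = 5 - 4*G**2)
m(o, y) = o + o*y
1/(m(s(10), -62) + ((-3090 - 2145) + r(-1, 10 + 30))) = 1/(-3*(1 - 62) + ((-3090 - 2145) + (5 - 4*(-1)**2))) = 1/(-3*(-61) + (-5235 + (5 - 4*1))) = 1/(183 + (-5235 + (5 - 4))) = 1/(183 + (-5235 + 1)) = 1/(183 - 5234) = 1/(-5051) = -1/5051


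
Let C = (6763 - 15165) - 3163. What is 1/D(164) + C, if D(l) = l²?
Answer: -311052239/26896 ≈ -11565.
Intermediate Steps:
C = -11565 (C = -8402 - 3163 = -11565)
1/D(164) + C = 1/(164²) - 11565 = 1/26896 - 11565 = -311052239/26896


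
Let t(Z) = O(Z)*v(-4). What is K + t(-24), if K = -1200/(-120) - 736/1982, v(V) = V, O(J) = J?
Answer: 104678/991 ≈ 105.63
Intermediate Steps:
K = 9542/991 (K = -1200*(-1/120) - 736*1/1982 = 10 - 368/991 = 9542/991 ≈ 9.6287)
t(Z) = -4*Z (t(Z) = Z*(-4) = -4*Z)
K + t(-24) = 9542/991 - 4*(-24) = 9542/991 + 96 = 104678/991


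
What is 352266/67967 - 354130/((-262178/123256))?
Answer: 211911426148222/1272818009 ≈ 1.6649e+5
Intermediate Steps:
352266/67967 - 354130/((-262178/123256)) = 352266*(1/67967) - 354130/((-262178*1/123256)) = 352266/67967 - 354130/(-18727/8804) = 352266/67967 - 354130*(-8804/18727) = 352266/67967 + 3117760520/18727 = 211911426148222/1272818009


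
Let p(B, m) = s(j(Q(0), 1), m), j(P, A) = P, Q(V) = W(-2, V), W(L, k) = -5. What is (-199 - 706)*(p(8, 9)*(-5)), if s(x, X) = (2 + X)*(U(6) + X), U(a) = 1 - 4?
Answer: 298650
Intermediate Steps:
U(a) = -3
Q(V) = -5
s(x, X) = (-3 + X)*(2 + X) (s(x, X) = (2 + X)*(-3 + X) = (-3 + X)*(2 + X))
p(B, m) = -6 + m² - m
(-199 - 706)*(p(8, 9)*(-5)) = (-199 - 706)*((-6 + 9² - 1*9)*(-5)) = -905*(-6 + 81 - 9)*(-5) = -59730*(-5) = -905*(-330) = 298650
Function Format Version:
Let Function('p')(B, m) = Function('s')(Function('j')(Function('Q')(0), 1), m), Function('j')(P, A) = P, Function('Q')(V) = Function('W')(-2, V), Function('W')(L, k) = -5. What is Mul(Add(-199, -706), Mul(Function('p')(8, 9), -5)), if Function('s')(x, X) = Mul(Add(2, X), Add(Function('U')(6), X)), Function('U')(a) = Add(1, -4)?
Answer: 298650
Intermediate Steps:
Function('U')(a) = -3
Function('Q')(V) = -5
Function('s')(x, X) = Mul(Add(-3, X), Add(2, X)) (Function('s')(x, X) = Mul(Add(2, X), Add(-3, X)) = Mul(Add(-3, X), Add(2, X)))
Function('p')(B, m) = Add(-6, Pow(m, 2), Mul(-1, m))
Mul(Add(-199, -706), Mul(Function('p')(8, 9), -5)) = Mul(Add(-199, -706), Mul(Add(-6, Pow(9, 2), Mul(-1, 9)), -5)) = Mul(-905, Mul(Add(-6, 81, -9), -5)) = Mul(-905, Mul(66, -5)) = Mul(-905, -330) = 298650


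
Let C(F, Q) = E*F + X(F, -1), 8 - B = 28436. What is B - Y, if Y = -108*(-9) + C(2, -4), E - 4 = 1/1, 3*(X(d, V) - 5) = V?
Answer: -88244/3 ≈ -29415.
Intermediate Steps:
X(d, V) = 5 + V/3
E = 5 (E = 4 + 1/1 = 4 + 1 = 5)
B = -28428 (B = 8 - 1*28436 = 8 - 28436 = -28428)
C(F, Q) = 14/3 + 5*F (C(F, Q) = 5*F + (5 + (⅓)*(-1)) = 5*F + (5 - ⅓) = 5*F + 14/3 = 14/3 + 5*F)
Y = 2960/3 (Y = -108*(-9) + (14/3 + 5*2) = 972 + (14/3 + 10) = 972 + 44/3 = 2960/3 ≈ 986.67)
B - Y = -28428 - 1*2960/3 = -28428 - 2960/3 = -88244/3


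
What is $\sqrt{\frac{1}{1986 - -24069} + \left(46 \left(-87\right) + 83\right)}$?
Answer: $\frac{2 i \sqrt{73901782470}}{8685} \approx 62.602 i$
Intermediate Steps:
$\sqrt{\frac{1}{1986 - -24069} + \left(46 \left(-87\right) + 83\right)} = \sqrt{\frac{1}{1986 + 24069} + \left(-4002 + 83\right)} = \sqrt{\frac{1}{26055} - 3919} = \sqrt{- \frac{102109544}{26055}} = \frac{2 i \sqrt{73901782470}}{8685}$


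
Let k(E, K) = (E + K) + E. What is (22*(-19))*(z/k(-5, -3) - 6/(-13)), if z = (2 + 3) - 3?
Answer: -1672/13 ≈ -128.62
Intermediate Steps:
z = 2 (z = 5 - 3 = 2)
k(E, K) = K + 2*E
(22*(-19))*(z/k(-5, -3) - 6/(-13)) = (22*(-19))*(2/(-3 + 2*(-5)) - 6/(-13)) = -418*(2/(-3 - 10) - 6*(-1/13)) = -418*(2/(-13) + 6/13) = -418*(2*(-1/13) + 6/13) = -418*(-2/13 + 6/13) = -418*4/13 = -1672/13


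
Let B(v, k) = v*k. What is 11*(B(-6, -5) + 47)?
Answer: 847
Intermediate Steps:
B(v, k) = k*v
11*(B(-6, -5) + 47) = 11*(-5*(-6) + 47) = 11*(30 + 47) = 11*77 = 847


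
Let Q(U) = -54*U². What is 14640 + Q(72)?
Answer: -265296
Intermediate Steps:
14640 + Q(72) = 14640 - 54*72² = 14640 - 54*5184 = 14640 - 279936 = -265296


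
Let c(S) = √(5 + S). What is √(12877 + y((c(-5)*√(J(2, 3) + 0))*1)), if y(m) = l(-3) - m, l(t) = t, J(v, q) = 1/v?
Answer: √12874 ≈ 113.46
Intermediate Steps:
y(m) = -3 - m
√(12877 + y((c(-5)*√(J(2, 3) + 0))*1)) = √(12877 + (-3 - √(5 - 5)*√(1/2 + 0))) = √(12877 + (-3 - √0*√(½ + 0))) = √(12877 + (-3 - 0*√(½))) = √(12877 + (-3 - 0*(√2/2))) = √(12877 + (-3 - 0)) = √(12877 + (-3 - 1*0)) = √(12877 + (-3 + 0)) = √(12877 - 3) = √12874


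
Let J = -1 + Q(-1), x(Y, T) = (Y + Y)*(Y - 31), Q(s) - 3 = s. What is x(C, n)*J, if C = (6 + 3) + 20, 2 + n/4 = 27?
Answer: -116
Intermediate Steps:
n = 100 (n = -8 + 4*27 = -8 + 108 = 100)
Q(s) = 3 + s
C = 29 (C = 9 + 20 = 29)
x(Y, T) = 2*Y*(-31 + Y) (x(Y, T) = (2*Y)*(-31 + Y) = 2*Y*(-31 + Y))
J = 1 (J = -1 + (3 - 1) = -1 + 2 = 1)
x(C, n)*J = (2*29*(-31 + 29))*1 = (2*29*(-2))*1 = -116*1 = -116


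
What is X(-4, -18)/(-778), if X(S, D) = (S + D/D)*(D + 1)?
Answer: -51/778 ≈ -0.065553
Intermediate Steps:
X(S, D) = (1 + D)*(1 + S) (X(S, D) = (S + 1)*(1 + D) = (1 + S)*(1 + D) = (1 + D)*(1 + S))
X(-4, -18)/(-778) = (1 - 18 - 4 - 18*(-4))/(-778) = (1 - 18 - 4 + 72)*(-1/778) = 51*(-1/778) = -51/778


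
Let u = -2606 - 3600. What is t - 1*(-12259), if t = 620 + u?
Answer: 6673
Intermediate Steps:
u = -6206
t = -5586 (t = 620 - 6206 = -5586)
t - 1*(-12259) = -5586 - 1*(-12259) = -5586 + 12259 = 6673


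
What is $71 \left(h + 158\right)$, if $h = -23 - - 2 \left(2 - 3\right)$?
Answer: $9443$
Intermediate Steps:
$h = -25$ ($h = -23 - \left(-2\right) \left(-1\right) = -23 - 2 = -25$)
$71 \left(h + 158\right) = 71 \left(-25 + 158\right) = 71 \cdot 133 = 9443$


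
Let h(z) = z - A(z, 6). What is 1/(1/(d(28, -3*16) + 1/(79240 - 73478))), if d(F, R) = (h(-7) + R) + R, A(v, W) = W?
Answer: -628057/5762 ≈ -109.00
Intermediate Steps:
h(z) = -6 + z (h(z) = z - 1*6 = z - 6 = -6 + z)
d(F, R) = -13 + 2*R (d(F, R) = ((-6 - 7) + R) + R = (-13 + R) + R = -13 + 2*R)
1/(1/(d(28, -3*16) + 1/(79240 - 73478))) = 1/(1/((-13 + 2*(-3*16)) + 1/(79240 - 73478))) = 1/(1/((-13 + 2*(-48)) + 1/5762)) = 1/(1/((-13 - 96) + 1/5762)) = 1/(1/(-109 + 1/5762)) = 1/(1/(-628057/5762)) = 1/(-5762/628057) = -628057/5762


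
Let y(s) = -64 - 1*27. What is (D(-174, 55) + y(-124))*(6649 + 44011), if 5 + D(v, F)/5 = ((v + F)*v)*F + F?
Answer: 288473693940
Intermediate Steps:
y(s) = -91 (y(s) = -64 - 27 = -91)
D(v, F) = -25 + 5*F + 5*F*v*(F + v) (D(v, F) = -25 + 5*(((v + F)*v)*F + F) = -25 + 5*(((F + v)*v)*F + F) = -25 + 5*((v*(F + v))*F + F) = -25 + 5*(F*v*(F + v) + F) = -25 + 5*(F + F*v*(F + v)) = -25 + (5*F + 5*F*v*(F + v)) = -25 + 5*F + 5*F*v*(F + v))
(D(-174, 55) + y(-124))*(6649 + 44011) = ((-25 + 5*55 + 5*55*(-174)² + 5*(-174)*55²) - 91)*(6649 + 44011) = ((-25 + 275 + 5*55*30276 + 5*(-174)*3025) - 91)*50660 = ((-25 + 275 + 8325900 - 2631750) - 91)*50660 = (5694400 - 91)*50660 = 5694309*50660 = 288473693940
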